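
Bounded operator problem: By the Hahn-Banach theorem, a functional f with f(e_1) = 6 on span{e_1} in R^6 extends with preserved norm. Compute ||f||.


The norm of f is given by ||f|| = sup_{||x||=1} |f(x)|.
On span{e_1}, ||e_1|| = 1, so ||f|| = |f(e_1)| / ||e_1||
= |6| / 1 = 6.0000

6.0000


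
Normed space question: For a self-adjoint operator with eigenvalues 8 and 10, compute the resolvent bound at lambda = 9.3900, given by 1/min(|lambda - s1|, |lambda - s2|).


dist(9.3900, {8, 10}) = min(|9.3900 - 8|, |9.3900 - 10|)
= min(1.3900, 0.6100) = 0.6100
Resolvent bound = 1/0.6100 = 1.6393

1.6393


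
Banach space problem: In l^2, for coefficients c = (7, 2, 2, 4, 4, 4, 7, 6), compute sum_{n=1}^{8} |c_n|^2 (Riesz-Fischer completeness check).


sum |c_n|^2 = 7^2 + 2^2 + 2^2 + 4^2 + 4^2 + 4^2 + 7^2 + 6^2
= 49 + 4 + 4 + 16 + 16 + 16 + 49 + 36
= 190

190


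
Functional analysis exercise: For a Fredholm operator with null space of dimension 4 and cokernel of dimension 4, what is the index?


The Fredholm index is defined as ind(T) = dim(ker T) - dim(coker T)
= 4 - 4
= 0

0


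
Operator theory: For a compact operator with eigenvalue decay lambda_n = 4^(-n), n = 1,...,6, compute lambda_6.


The eigenvalue formula gives lambda_6 = 1/4^6
= 1/4096
= 2.4414e-04

2.4414e-04


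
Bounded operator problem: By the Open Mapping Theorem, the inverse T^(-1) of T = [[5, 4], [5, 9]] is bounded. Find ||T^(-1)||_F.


det(T) = 5*9 - 4*5 = 25
T^(-1) = (1/25) * [[9, -4], [-5, 5]] = [[0.3600, -0.1600], [-0.2000, 0.2000]]
||T^(-1)||_F^2 = 0.3600^2 + (-0.1600)^2 + (-0.2000)^2 + 0.2000^2 = 0.2352
||T^(-1)||_F = sqrt(0.2352) = 0.4850

0.4850


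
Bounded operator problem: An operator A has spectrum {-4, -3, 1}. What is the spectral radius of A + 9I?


Spectrum of A + 9I = {5, 6, 10}
Spectral radius = max |lambda| over the shifted spectrum
= max(5, 6, 10) = 10

10


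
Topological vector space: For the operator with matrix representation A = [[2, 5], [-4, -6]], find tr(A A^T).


trace(A * A^T) = sum of squares of all entries
= 2^2 + 5^2 + (-4)^2 + (-6)^2
= 4 + 25 + 16 + 36
= 81

81


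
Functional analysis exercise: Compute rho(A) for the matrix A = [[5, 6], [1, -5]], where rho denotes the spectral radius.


For a 2x2 matrix, eigenvalues satisfy lambda^2 - (trace)*lambda + det = 0
trace = 5 + -5 = 0
det = 5*-5 - 6*1 = -31
discriminant = 0^2 - 4*(-31) = 124
spectral radius = max |eigenvalue| = 5.5678

5.5678


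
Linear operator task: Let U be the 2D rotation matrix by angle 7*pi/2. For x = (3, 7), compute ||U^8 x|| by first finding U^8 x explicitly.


U is a rotation by theta = 7*pi/2
U^8 = rotation by 8*theta = 56*pi/2 = 0*pi/2 (mod 2*pi)
cos(0*pi/2) = 1.0000, sin(0*pi/2) = 0.0000
U^8 x = (1.0000 * 3 - 0.0000 * 7, 0.0000 * 3 + 1.0000 * 7)
= (3.0000, 7.0000)
||U^8 x|| = sqrt(3.0000^2 + 7.0000^2) = sqrt(58.0000) = 7.6158

7.6158


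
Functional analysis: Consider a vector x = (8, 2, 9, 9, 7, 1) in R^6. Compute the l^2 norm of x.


The l^2 norm = (sum |x_i|^2)^(1/2)
Sum of 2th powers = 64 + 4 + 81 + 81 + 49 + 1 = 280
||x||_2 = (280)^(1/2) = 16.7332

16.7332


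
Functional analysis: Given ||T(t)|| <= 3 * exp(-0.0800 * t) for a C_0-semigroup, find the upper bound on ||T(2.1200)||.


||T(2.1200)|| <= 3 * exp(-0.0800 * 2.1200)
= 3 * exp(-0.1696)
= 3 * 0.8440
= 2.5320

2.5320


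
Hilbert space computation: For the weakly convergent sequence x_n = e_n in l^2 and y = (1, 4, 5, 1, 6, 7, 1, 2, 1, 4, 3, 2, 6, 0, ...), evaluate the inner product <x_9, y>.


x_9 = e_9 is the standard basis vector with 1 in position 9.
<x_9, y> = y_9 = 1
As n -> infinity, <x_n, y> -> 0, confirming weak convergence of (x_n) to 0.

1


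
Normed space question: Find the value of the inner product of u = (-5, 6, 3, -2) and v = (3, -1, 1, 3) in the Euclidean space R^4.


Computing the standard inner product <u, v> = sum u_i * v_i
= -5*3 + 6*-1 + 3*1 + -2*3
= -15 + -6 + 3 + -6
= -24

-24


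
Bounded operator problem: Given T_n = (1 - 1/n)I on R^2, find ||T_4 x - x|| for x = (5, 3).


T_4 x - x = (1 - 1/4)x - x = -x/4
||x|| = sqrt(34) = 5.8310
||T_4 x - x|| = ||x||/4 = 5.8310/4 = 1.4577

1.4577


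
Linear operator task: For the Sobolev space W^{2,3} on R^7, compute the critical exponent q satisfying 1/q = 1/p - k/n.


Using the Sobolev embedding formula: 1/q = 1/p - k/n
1/q = 1/3 - 2/7 = 1/21
q = 1/(1/21) = 21

21.0000


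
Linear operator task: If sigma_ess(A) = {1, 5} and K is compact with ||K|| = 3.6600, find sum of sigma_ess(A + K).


By Weyl's theorem, the essential spectrum is invariant under compact perturbations.
sigma_ess(A + K) = sigma_ess(A) = {1, 5}
Sum = 1 + 5 = 6

6


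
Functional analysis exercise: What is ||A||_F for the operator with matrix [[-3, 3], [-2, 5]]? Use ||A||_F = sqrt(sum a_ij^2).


||A||_F^2 = sum a_ij^2
= (-3)^2 + 3^2 + (-2)^2 + 5^2
= 9 + 9 + 4 + 25 = 47
||A||_F = sqrt(47) = 6.8557

6.8557


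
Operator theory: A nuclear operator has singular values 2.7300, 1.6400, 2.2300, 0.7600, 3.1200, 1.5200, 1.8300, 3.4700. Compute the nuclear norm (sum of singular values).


The nuclear norm is the sum of all singular values.
||T||_1 = 2.7300 + 1.6400 + 2.2300 + 0.7600 + 3.1200 + 1.5200 + 1.8300 + 3.4700
= 17.3000

17.3000


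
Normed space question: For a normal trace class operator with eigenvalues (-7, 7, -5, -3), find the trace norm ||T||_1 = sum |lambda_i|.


For a normal operator, singular values equal |eigenvalues|.
Trace norm = sum |lambda_i| = 7 + 7 + 5 + 3
= 22

22


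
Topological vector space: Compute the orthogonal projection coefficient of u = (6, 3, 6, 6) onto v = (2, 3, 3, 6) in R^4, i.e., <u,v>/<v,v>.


Computing <u,v> = 6*2 + 3*3 + 6*3 + 6*6 = 75
Computing <v,v> = 2^2 + 3^2 + 3^2 + 6^2 = 58
Projection coefficient = 75/58 = 1.2931

1.2931


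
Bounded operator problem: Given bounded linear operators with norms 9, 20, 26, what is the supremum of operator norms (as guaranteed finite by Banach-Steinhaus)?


By the Uniform Boundedness Principle, the supremum of norms is finite.
sup_k ||T_k|| = max(9, 20, 26) = 26

26


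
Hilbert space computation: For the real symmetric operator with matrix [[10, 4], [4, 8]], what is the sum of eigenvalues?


For a self-adjoint (symmetric) matrix, the eigenvalues are real.
The sum of eigenvalues equals the trace of the matrix.
trace = 10 + 8 = 18

18


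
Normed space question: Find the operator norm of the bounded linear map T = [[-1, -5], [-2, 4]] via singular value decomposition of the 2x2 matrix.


A^T A = [[5, -3], [-3, 41]]
trace(A^T A) = 46, det(A^T A) = 196
discriminant = 46^2 - 4*196 = 1332
Largest eigenvalue of A^T A = (trace + sqrt(disc))/2 = 41.2483
||T|| = sqrt(41.2483) = 6.4225

6.4225


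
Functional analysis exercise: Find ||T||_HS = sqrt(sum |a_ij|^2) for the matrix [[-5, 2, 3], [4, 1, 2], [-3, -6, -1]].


The Hilbert-Schmidt norm is sqrt(sum of squares of all entries).
Sum of squares = (-5)^2 + 2^2 + 3^2 + 4^2 + 1^2 + 2^2 + (-3)^2 + (-6)^2 + (-1)^2
= 25 + 4 + 9 + 16 + 1 + 4 + 9 + 36 + 1 = 105
||T||_HS = sqrt(105) = 10.2470

10.2470


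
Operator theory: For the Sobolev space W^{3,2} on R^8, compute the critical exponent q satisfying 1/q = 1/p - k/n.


Using the Sobolev embedding formula: 1/q = 1/p - k/n
1/q = 1/2 - 3/8 = 1/8
q = 1/(1/8) = 8

8.0000


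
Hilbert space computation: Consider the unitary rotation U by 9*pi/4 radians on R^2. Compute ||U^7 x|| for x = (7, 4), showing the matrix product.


U is a rotation by theta = 9*pi/4
U^7 = rotation by 7*theta = 63*pi/4 = 7*pi/4 (mod 2*pi)
cos(7*pi/4) = 0.7071, sin(7*pi/4) = -0.7071
U^7 x = (0.7071 * 7 - -0.7071 * 4, -0.7071 * 7 + 0.7071 * 4)
= (7.7782, -2.1213)
||U^7 x|| = sqrt(7.7782^2 + (-2.1213)^2) = sqrt(65.0000) = 8.0623

8.0623


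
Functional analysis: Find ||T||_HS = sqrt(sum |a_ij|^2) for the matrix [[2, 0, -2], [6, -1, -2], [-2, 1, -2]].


The Hilbert-Schmidt norm is sqrt(sum of squares of all entries).
Sum of squares = 2^2 + 0^2 + (-2)^2 + 6^2 + (-1)^2 + (-2)^2 + (-2)^2 + 1^2 + (-2)^2
= 4 + 0 + 4 + 36 + 1 + 4 + 4 + 1 + 4 = 58
||T||_HS = sqrt(58) = 7.6158

7.6158


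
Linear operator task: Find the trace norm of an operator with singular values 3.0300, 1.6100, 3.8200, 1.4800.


The nuclear norm is the sum of all singular values.
||T||_1 = 3.0300 + 1.6100 + 3.8200 + 1.4800
= 9.9400

9.9400


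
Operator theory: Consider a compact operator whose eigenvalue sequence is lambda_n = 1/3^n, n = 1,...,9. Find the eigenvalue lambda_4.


The eigenvalue formula gives lambda_4 = 1/3^4
= 1/81
= 0.0123

0.0123


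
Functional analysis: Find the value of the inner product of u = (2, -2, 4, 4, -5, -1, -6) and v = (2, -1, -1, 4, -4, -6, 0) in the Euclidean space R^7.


Computing the standard inner product <u, v> = sum u_i * v_i
= 2*2 + -2*-1 + 4*-1 + 4*4 + -5*-4 + -1*-6 + -6*0
= 4 + 2 + -4 + 16 + 20 + 6 + 0
= 44

44


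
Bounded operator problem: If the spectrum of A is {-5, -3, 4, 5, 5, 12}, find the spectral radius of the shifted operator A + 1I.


Spectrum of A + 1I = {-4, -2, 5, 6, 6, 13}
Spectral radius = max |lambda| over the shifted spectrum
= max(4, 2, 5, 6, 6, 13) = 13

13


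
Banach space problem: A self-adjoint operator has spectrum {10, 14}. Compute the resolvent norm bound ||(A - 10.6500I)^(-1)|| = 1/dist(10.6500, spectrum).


dist(10.6500, {10, 14}) = min(|10.6500 - 10|, |10.6500 - 14|)
= min(0.6500, 3.3500) = 0.6500
Resolvent bound = 1/0.6500 = 1.5385

1.5385


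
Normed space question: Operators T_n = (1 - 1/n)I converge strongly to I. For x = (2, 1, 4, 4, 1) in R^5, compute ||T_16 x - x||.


T_16 x - x = (1 - 1/16)x - x = -x/16
||x|| = sqrt(38) = 6.1644
||T_16 x - x|| = ||x||/16 = 6.1644/16 = 0.3853

0.3853


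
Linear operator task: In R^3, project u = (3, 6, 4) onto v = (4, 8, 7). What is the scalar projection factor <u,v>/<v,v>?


Computing <u,v> = 3*4 + 6*8 + 4*7 = 88
Computing <v,v> = 4^2 + 8^2 + 7^2 = 129
Projection coefficient = 88/129 = 0.6822

0.6822


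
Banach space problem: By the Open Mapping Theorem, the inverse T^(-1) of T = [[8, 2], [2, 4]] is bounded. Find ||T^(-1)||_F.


det(T) = 8*4 - 2*2 = 28
T^(-1) = (1/28) * [[4, -2], [-2, 8]] = [[0.1429, -0.0714], [-0.0714, 0.2857]]
||T^(-1)||_F^2 = 0.1429^2 + (-0.0714)^2 + (-0.0714)^2 + 0.2857^2 = 0.1122
||T^(-1)||_F = sqrt(0.1122) = 0.3350

0.3350


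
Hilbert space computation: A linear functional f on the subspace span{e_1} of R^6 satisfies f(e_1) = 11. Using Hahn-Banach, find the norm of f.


The norm of f is given by ||f|| = sup_{||x||=1} |f(x)|.
On span{e_1}, ||e_1|| = 1, so ||f|| = |f(e_1)| / ||e_1||
= |11| / 1 = 11.0000

11.0000


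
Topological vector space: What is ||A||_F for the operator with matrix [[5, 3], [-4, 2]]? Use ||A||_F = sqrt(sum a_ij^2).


||A||_F^2 = sum a_ij^2
= 5^2 + 3^2 + (-4)^2 + 2^2
= 25 + 9 + 16 + 4 = 54
||A||_F = sqrt(54) = 7.3485

7.3485


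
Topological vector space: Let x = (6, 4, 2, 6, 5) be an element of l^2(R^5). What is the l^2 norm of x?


The l^2 norm = (sum |x_i|^2)^(1/2)
Sum of 2th powers = 36 + 16 + 4 + 36 + 25 = 117
||x||_2 = (117)^(1/2) = 10.8167

10.8167


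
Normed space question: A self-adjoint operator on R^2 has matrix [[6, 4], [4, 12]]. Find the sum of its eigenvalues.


For a self-adjoint (symmetric) matrix, the eigenvalues are real.
The sum of eigenvalues equals the trace of the matrix.
trace = 6 + 12 = 18

18


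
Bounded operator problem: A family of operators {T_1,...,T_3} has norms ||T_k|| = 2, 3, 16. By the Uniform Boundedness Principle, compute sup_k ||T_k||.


By the Uniform Boundedness Principle, the supremum of norms is finite.
sup_k ||T_k|| = max(2, 3, 16) = 16

16


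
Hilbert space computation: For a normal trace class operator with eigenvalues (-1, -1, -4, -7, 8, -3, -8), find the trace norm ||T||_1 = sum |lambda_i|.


For a normal operator, singular values equal |eigenvalues|.
Trace norm = sum |lambda_i| = 1 + 1 + 4 + 7 + 8 + 3 + 8
= 32

32


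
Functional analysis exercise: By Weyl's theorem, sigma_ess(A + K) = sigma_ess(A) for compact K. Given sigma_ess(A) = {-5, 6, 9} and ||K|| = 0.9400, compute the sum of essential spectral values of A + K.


By Weyl's theorem, the essential spectrum is invariant under compact perturbations.
sigma_ess(A + K) = sigma_ess(A) = {-5, 6, 9}
Sum = -5 + 6 + 9 = 10

10


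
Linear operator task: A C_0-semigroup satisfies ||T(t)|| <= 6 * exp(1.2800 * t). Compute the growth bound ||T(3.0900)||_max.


||T(3.0900)|| <= 6 * exp(1.2800 * 3.0900)
= 6 * exp(3.9552)
= 6 * 52.2061
= 313.2368

313.2368


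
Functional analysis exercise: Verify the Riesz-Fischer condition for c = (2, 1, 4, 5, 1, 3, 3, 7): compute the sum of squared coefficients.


sum |c_n|^2 = 2^2 + 1^2 + 4^2 + 5^2 + 1^2 + 3^2 + 3^2 + 7^2
= 4 + 1 + 16 + 25 + 1 + 9 + 9 + 49
= 114

114


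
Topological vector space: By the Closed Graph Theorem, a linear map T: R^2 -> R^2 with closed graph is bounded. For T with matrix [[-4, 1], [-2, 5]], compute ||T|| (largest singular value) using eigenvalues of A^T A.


A^T A = [[20, -14], [-14, 26]]
trace(A^T A) = 46, det(A^T A) = 324
discriminant = 46^2 - 4*324 = 820
Largest eigenvalue of A^T A = (trace + sqrt(disc))/2 = 37.3178
||T|| = sqrt(37.3178) = 6.1088

6.1088


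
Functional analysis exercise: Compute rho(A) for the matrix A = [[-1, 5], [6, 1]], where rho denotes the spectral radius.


For a 2x2 matrix, eigenvalues satisfy lambda^2 - (trace)*lambda + det = 0
trace = -1 + 1 = 0
det = -1*1 - 5*6 = -31
discriminant = 0^2 - 4*(-31) = 124
spectral radius = max |eigenvalue| = 5.5678

5.5678


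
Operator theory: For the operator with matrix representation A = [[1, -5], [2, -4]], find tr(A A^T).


trace(A * A^T) = sum of squares of all entries
= 1^2 + (-5)^2 + 2^2 + (-4)^2
= 1 + 25 + 4 + 16
= 46

46


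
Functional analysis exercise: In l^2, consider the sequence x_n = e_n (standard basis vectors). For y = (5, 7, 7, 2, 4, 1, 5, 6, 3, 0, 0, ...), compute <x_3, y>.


x_3 = e_3 is the standard basis vector with 1 in position 3.
<x_3, y> = y_3 = 7
As n -> infinity, <x_n, y> -> 0, confirming weak convergence of (x_n) to 0.

7


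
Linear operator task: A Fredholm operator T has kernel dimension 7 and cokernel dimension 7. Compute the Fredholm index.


The Fredholm index is defined as ind(T) = dim(ker T) - dim(coker T)
= 7 - 7
= 0

0


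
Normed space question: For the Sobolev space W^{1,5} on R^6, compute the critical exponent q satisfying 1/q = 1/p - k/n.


Using the Sobolev embedding formula: 1/q = 1/p - k/n
1/q = 1/5 - 1/6 = 1/30
q = 1/(1/30) = 30

30.0000


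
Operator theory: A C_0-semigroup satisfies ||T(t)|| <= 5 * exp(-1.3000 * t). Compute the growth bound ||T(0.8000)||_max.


||T(0.8000)|| <= 5 * exp(-1.3000 * 0.8000)
= 5 * exp(-1.0400)
= 5 * 0.3535
= 1.7673

1.7673


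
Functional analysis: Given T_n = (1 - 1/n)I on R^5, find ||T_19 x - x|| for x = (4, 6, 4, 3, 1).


T_19 x - x = (1 - 1/19)x - x = -x/19
||x|| = sqrt(78) = 8.8318
||T_19 x - x|| = ||x||/19 = 8.8318/19 = 0.4648

0.4648


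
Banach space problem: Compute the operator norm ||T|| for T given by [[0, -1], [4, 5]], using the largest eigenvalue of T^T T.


A^T A = [[16, 20], [20, 26]]
trace(A^T A) = 42, det(A^T A) = 16
discriminant = 42^2 - 4*16 = 1700
Largest eigenvalue of A^T A = (trace + sqrt(disc))/2 = 41.6155
||T|| = sqrt(41.6155) = 6.4510

6.4510


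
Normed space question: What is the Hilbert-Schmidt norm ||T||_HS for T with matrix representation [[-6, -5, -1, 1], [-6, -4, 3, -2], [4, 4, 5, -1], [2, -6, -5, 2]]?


The Hilbert-Schmidt norm is sqrt(sum of squares of all entries).
Sum of squares = (-6)^2 + (-5)^2 + (-1)^2 + 1^2 + (-6)^2 + (-4)^2 + 3^2 + (-2)^2 + 4^2 + 4^2 + 5^2 + (-1)^2 + 2^2 + (-6)^2 + (-5)^2 + 2^2
= 36 + 25 + 1 + 1 + 36 + 16 + 9 + 4 + 16 + 16 + 25 + 1 + 4 + 36 + 25 + 4 = 255
||T||_HS = sqrt(255) = 15.9687

15.9687


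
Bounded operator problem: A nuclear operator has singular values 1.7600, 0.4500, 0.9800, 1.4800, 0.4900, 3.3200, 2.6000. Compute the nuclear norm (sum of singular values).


The nuclear norm is the sum of all singular values.
||T||_1 = 1.7600 + 0.4500 + 0.9800 + 1.4800 + 0.4900 + 3.3200 + 2.6000
= 11.0800

11.0800


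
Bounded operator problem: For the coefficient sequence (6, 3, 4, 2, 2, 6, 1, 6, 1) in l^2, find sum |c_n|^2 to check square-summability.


sum |c_n|^2 = 6^2 + 3^2 + 4^2 + 2^2 + 2^2 + 6^2 + 1^2 + 6^2 + 1^2
= 36 + 9 + 16 + 4 + 4 + 36 + 1 + 36 + 1
= 143

143


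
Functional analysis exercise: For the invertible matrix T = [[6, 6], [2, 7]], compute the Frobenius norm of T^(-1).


det(T) = 6*7 - 6*2 = 30
T^(-1) = (1/30) * [[7, -6], [-2, 6]] = [[0.2333, -0.2000], [-0.0667, 0.2000]]
||T^(-1)||_F^2 = 0.2333^2 + (-0.2000)^2 + (-0.0667)^2 + 0.2000^2 = 0.1389
||T^(-1)||_F = sqrt(0.1389) = 0.3727

0.3727


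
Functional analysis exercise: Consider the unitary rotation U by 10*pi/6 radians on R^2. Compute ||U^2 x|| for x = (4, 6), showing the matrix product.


U is a rotation by theta = 10*pi/6
U^2 = rotation by 2*theta = 20*pi/6 = 8*pi/6 (mod 2*pi)
cos(8*pi/6) = -0.5000, sin(8*pi/6) = -0.8660
U^2 x = (-0.5000 * 4 - -0.8660 * 6, -0.8660 * 4 + -0.5000 * 6)
= (3.1962, -6.4641)
||U^2 x|| = sqrt(3.1962^2 + (-6.4641)^2) = sqrt(52.0000) = 7.2111

7.2111


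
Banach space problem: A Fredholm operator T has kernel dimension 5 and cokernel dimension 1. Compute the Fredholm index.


The Fredholm index is defined as ind(T) = dim(ker T) - dim(coker T)
= 5 - 1
= 4

4


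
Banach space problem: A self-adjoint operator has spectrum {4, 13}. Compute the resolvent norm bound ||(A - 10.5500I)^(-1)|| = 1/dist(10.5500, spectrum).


dist(10.5500, {4, 13}) = min(|10.5500 - 4|, |10.5500 - 13|)
= min(6.5500, 2.4500) = 2.4500
Resolvent bound = 1/2.4500 = 0.4082

0.4082


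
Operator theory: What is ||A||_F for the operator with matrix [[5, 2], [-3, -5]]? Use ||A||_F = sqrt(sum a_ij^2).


||A||_F^2 = sum a_ij^2
= 5^2 + 2^2 + (-3)^2 + (-5)^2
= 25 + 4 + 9 + 25 = 63
||A||_F = sqrt(63) = 7.9373

7.9373


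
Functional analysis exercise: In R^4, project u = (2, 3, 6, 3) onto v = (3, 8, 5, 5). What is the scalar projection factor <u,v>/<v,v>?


Computing <u,v> = 2*3 + 3*8 + 6*5 + 3*5 = 75
Computing <v,v> = 3^2 + 8^2 + 5^2 + 5^2 = 123
Projection coefficient = 75/123 = 0.6098

0.6098


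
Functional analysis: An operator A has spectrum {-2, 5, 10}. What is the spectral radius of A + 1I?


Spectrum of A + 1I = {-1, 6, 11}
Spectral radius = max |lambda| over the shifted spectrum
= max(1, 6, 11) = 11

11


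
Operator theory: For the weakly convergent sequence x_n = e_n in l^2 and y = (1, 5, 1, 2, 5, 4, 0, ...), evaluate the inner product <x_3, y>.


x_3 = e_3 is the standard basis vector with 1 in position 3.
<x_3, y> = y_3 = 1
As n -> infinity, <x_n, y> -> 0, confirming weak convergence of (x_n) to 0.

1


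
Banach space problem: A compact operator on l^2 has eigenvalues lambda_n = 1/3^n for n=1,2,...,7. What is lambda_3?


The eigenvalue formula gives lambda_3 = 1/3^3
= 1/27
= 0.0370

0.0370


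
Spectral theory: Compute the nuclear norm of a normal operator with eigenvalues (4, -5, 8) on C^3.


For a normal operator, singular values equal |eigenvalues|.
Trace norm = sum |lambda_i| = 4 + 5 + 8
= 17

17


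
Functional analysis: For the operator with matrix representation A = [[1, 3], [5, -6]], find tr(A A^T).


trace(A * A^T) = sum of squares of all entries
= 1^2 + 3^2 + 5^2 + (-6)^2
= 1 + 9 + 25 + 36
= 71

71


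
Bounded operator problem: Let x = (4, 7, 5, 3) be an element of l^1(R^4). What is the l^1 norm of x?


The l^1 norm equals the sum of absolute values of all components.
||x||_1 = 4 + 7 + 5 + 3
= 19

19.0000


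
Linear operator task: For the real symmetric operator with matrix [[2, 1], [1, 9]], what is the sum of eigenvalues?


For a self-adjoint (symmetric) matrix, the eigenvalues are real.
The sum of eigenvalues equals the trace of the matrix.
trace = 2 + 9 = 11

11


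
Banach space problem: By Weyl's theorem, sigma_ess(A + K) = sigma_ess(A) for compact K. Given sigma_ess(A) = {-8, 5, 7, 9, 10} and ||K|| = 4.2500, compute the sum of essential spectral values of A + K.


By Weyl's theorem, the essential spectrum is invariant under compact perturbations.
sigma_ess(A + K) = sigma_ess(A) = {-8, 5, 7, 9, 10}
Sum = -8 + 5 + 7 + 9 + 10 = 23

23


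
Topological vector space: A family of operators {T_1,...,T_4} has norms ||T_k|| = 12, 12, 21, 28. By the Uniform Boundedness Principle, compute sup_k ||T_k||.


By the Uniform Boundedness Principle, the supremum of norms is finite.
sup_k ||T_k|| = max(12, 12, 21, 28) = 28

28


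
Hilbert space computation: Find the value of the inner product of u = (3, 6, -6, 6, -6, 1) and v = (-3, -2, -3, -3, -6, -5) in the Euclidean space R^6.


Computing the standard inner product <u, v> = sum u_i * v_i
= 3*-3 + 6*-2 + -6*-3 + 6*-3 + -6*-6 + 1*-5
= -9 + -12 + 18 + -18 + 36 + -5
= 10

10


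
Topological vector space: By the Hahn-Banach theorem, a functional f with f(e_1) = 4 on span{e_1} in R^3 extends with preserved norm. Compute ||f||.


The norm of f is given by ||f|| = sup_{||x||=1} |f(x)|.
On span{e_1}, ||e_1|| = 1, so ||f|| = |f(e_1)| / ||e_1||
= |4| / 1 = 4.0000

4.0000


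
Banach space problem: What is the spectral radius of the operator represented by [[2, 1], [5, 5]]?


For a 2x2 matrix, eigenvalues satisfy lambda^2 - (trace)*lambda + det = 0
trace = 2 + 5 = 7
det = 2*5 - 1*5 = 5
discriminant = 7^2 - 4*(5) = 29
spectral radius = max |eigenvalue| = 6.1926

6.1926


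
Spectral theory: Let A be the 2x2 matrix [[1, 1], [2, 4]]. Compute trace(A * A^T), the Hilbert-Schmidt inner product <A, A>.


trace(A * A^T) = sum of squares of all entries
= 1^2 + 1^2 + 2^2 + 4^2
= 1 + 1 + 4 + 16
= 22

22


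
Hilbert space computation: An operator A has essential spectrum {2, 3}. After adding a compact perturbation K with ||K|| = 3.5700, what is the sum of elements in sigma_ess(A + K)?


By Weyl's theorem, the essential spectrum is invariant under compact perturbations.
sigma_ess(A + K) = sigma_ess(A) = {2, 3}
Sum = 2 + 3 = 5

5


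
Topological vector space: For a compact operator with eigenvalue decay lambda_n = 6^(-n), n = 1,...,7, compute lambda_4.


The eigenvalue formula gives lambda_4 = 1/6^4
= 1/1296
= 7.7160e-04

7.7160e-04


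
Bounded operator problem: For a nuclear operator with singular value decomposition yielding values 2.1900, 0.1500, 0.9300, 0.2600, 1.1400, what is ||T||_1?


The nuclear norm is the sum of all singular values.
||T||_1 = 2.1900 + 0.1500 + 0.9300 + 0.2600 + 1.1400
= 4.6700

4.6700


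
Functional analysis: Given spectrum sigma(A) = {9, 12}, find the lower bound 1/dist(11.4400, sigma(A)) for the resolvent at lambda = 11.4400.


dist(11.4400, {9, 12}) = min(|11.4400 - 9|, |11.4400 - 12|)
= min(2.4400, 0.5600) = 0.5600
Resolvent bound = 1/0.5600 = 1.7857

1.7857


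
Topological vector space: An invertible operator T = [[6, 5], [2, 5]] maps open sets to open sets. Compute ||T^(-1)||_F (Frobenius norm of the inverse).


det(T) = 6*5 - 5*2 = 20
T^(-1) = (1/20) * [[5, -5], [-2, 6]] = [[0.2500, -0.2500], [-0.1000, 0.3000]]
||T^(-1)||_F^2 = 0.2500^2 + (-0.2500)^2 + (-0.1000)^2 + 0.3000^2 = 0.2250
||T^(-1)||_F = sqrt(0.2250) = 0.4743

0.4743


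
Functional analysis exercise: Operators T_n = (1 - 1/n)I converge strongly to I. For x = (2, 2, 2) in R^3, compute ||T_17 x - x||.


T_17 x - x = (1 - 1/17)x - x = -x/17
||x|| = sqrt(12) = 3.4641
||T_17 x - x|| = ||x||/17 = 3.4641/17 = 0.2038

0.2038


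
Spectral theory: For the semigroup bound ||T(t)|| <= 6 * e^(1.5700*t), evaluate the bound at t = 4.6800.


||T(4.6800)|| <= 6 * exp(1.5700 * 4.6800)
= 6 * exp(7.3476)
= 6 * 1552.4661
= 9314.7968

9314.7968


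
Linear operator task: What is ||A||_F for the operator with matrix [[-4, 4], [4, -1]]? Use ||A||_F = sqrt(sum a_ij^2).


||A||_F^2 = sum a_ij^2
= (-4)^2 + 4^2 + 4^2 + (-1)^2
= 16 + 16 + 16 + 1 = 49
||A||_F = sqrt(49) = 7.0000

7.0000


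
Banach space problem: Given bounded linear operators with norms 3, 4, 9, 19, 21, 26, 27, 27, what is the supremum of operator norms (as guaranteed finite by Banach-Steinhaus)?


By the Uniform Boundedness Principle, the supremum of norms is finite.
sup_k ||T_k|| = max(3, 4, 9, 19, 21, 26, 27, 27) = 27

27


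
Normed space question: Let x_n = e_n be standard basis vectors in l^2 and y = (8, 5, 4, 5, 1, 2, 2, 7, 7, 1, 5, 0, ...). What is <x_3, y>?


x_3 = e_3 is the standard basis vector with 1 in position 3.
<x_3, y> = y_3 = 4
As n -> infinity, <x_n, y> -> 0, confirming weak convergence of (x_n) to 0.

4


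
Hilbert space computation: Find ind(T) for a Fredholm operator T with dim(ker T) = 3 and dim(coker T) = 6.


The Fredholm index is defined as ind(T) = dim(ker T) - dim(coker T)
= 3 - 6
= -3

-3


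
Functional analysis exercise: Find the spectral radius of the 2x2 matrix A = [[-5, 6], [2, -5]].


For a 2x2 matrix, eigenvalues satisfy lambda^2 - (trace)*lambda + det = 0
trace = -5 + -5 = -10
det = -5*-5 - 6*2 = 13
discriminant = (-10)^2 - 4*(13) = 48
spectral radius = max |eigenvalue| = 8.4641

8.4641


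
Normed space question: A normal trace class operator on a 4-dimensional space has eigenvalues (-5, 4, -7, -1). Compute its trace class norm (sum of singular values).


For a normal operator, singular values equal |eigenvalues|.
Trace norm = sum |lambda_i| = 5 + 4 + 7 + 1
= 17

17


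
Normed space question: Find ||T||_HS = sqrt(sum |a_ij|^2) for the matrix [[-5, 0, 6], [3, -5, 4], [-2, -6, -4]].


The Hilbert-Schmidt norm is sqrt(sum of squares of all entries).
Sum of squares = (-5)^2 + 0^2 + 6^2 + 3^2 + (-5)^2 + 4^2 + (-2)^2 + (-6)^2 + (-4)^2
= 25 + 0 + 36 + 9 + 25 + 16 + 4 + 36 + 16 = 167
||T||_HS = sqrt(167) = 12.9228

12.9228


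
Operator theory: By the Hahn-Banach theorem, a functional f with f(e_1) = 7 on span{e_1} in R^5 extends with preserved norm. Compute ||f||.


The norm of f is given by ||f|| = sup_{||x||=1} |f(x)|.
On span{e_1}, ||e_1|| = 1, so ||f|| = |f(e_1)| / ||e_1||
= |7| / 1 = 7.0000

7.0000


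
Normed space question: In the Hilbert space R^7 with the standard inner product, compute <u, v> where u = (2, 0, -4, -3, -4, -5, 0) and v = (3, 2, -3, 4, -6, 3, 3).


Computing the standard inner product <u, v> = sum u_i * v_i
= 2*3 + 0*2 + -4*-3 + -3*4 + -4*-6 + -5*3 + 0*3
= 6 + 0 + 12 + -12 + 24 + -15 + 0
= 15

15


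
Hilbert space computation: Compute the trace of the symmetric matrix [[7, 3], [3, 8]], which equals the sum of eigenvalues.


For a self-adjoint (symmetric) matrix, the eigenvalues are real.
The sum of eigenvalues equals the trace of the matrix.
trace = 7 + 8 = 15

15


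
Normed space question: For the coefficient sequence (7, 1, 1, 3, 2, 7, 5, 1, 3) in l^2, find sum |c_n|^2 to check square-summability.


sum |c_n|^2 = 7^2 + 1^2 + 1^2 + 3^2 + 2^2 + 7^2 + 5^2 + 1^2 + 3^2
= 49 + 1 + 1 + 9 + 4 + 49 + 25 + 1 + 9
= 148

148


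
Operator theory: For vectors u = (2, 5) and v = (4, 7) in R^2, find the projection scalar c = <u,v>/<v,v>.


Computing <u,v> = 2*4 + 5*7 = 43
Computing <v,v> = 4^2 + 7^2 = 65
Projection coefficient = 43/65 = 0.6615

0.6615


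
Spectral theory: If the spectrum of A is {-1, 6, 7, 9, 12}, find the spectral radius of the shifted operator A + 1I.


Spectrum of A + 1I = {0, 7, 8, 10, 13}
Spectral radius = max |lambda| over the shifted spectrum
= max(0, 7, 8, 10, 13) = 13

13


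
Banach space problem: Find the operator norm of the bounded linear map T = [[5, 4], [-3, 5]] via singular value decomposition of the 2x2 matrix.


A^T A = [[34, 5], [5, 41]]
trace(A^T A) = 75, det(A^T A) = 1369
discriminant = 75^2 - 4*1369 = 149
Largest eigenvalue of A^T A = (trace + sqrt(disc))/2 = 43.6033
||T|| = sqrt(43.6033) = 6.6033

6.6033


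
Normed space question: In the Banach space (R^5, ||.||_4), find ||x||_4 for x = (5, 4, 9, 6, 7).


The l^4 norm = (sum |x_i|^4)^(1/4)
Sum of 4th powers = 625 + 256 + 6561 + 1296 + 2401 = 11139
||x||_4 = (11139)^(1/4) = 10.2733

10.2733


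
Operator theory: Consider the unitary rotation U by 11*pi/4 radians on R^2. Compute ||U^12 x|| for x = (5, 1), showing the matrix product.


U is a rotation by theta = 11*pi/4
U^12 = rotation by 12*theta = 132*pi/4 = 4*pi/4 (mod 2*pi)
cos(4*pi/4) = -1.0000, sin(4*pi/4) = 0.0000
U^12 x = (-1.0000 * 5 - 0.0000 * 1, 0.0000 * 5 + -1.0000 * 1)
= (-5.0000, -1.0000)
||U^12 x|| = sqrt((-5.0000)^2 + (-1.0000)^2) = sqrt(26.0000) = 5.0990

5.0990


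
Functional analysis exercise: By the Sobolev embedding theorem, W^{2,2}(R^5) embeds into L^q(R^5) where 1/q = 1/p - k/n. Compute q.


Using the Sobolev embedding formula: 1/q = 1/p - k/n
1/q = 1/2 - 2/5 = 1/10
q = 1/(1/10) = 10

10.0000


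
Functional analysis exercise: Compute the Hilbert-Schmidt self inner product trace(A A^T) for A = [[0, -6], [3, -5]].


trace(A * A^T) = sum of squares of all entries
= 0^2 + (-6)^2 + 3^2 + (-5)^2
= 0 + 36 + 9 + 25
= 70

70


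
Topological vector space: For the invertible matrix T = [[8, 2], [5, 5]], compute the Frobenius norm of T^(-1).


det(T) = 8*5 - 2*5 = 30
T^(-1) = (1/30) * [[5, -2], [-5, 8]] = [[0.1667, -0.0667], [-0.1667, 0.2667]]
||T^(-1)||_F^2 = 0.1667^2 + (-0.0667)^2 + (-0.1667)^2 + 0.2667^2 = 0.1311
||T^(-1)||_F = sqrt(0.1311) = 0.3621

0.3621


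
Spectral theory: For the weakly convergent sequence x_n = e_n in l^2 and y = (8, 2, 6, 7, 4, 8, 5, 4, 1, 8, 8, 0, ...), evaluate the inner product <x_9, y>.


x_9 = e_9 is the standard basis vector with 1 in position 9.
<x_9, y> = y_9 = 1
As n -> infinity, <x_n, y> -> 0, confirming weak convergence of (x_n) to 0.

1


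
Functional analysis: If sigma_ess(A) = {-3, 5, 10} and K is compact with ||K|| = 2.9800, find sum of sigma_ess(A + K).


By Weyl's theorem, the essential spectrum is invariant under compact perturbations.
sigma_ess(A + K) = sigma_ess(A) = {-3, 5, 10}
Sum = -3 + 5 + 10 = 12

12


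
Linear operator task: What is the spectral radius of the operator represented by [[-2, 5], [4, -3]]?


For a 2x2 matrix, eigenvalues satisfy lambda^2 - (trace)*lambda + det = 0
trace = -2 + -3 = -5
det = -2*-3 - 5*4 = -14
discriminant = (-5)^2 - 4*(-14) = 81
spectral radius = max |eigenvalue| = 7.0000

7.0000


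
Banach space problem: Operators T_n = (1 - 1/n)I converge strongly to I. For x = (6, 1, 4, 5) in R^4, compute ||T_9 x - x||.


T_9 x - x = (1 - 1/9)x - x = -x/9
||x|| = sqrt(78) = 8.8318
||T_9 x - x|| = ||x||/9 = 8.8318/9 = 0.9813

0.9813


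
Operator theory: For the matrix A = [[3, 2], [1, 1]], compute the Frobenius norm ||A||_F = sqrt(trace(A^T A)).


||A||_F^2 = sum a_ij^2
= 3^2 + 2^2 + 1^2 + 1^2
= 9 + 4 + 1 + 1 = 15
||A||_F = sqrt(15) = 3.8730

3.8730


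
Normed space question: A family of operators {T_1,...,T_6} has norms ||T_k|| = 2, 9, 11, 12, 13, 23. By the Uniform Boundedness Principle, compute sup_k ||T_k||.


By the Uniform Boundedness Principle, the supremum of norms is finite.
sup_k ||T_k|| = max(2, 9, 11, 12, 13, 23) = 23

23


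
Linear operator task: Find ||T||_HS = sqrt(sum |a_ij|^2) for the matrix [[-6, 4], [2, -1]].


The Hilbert-Schmidt norm is sqrt(sum of squares of all entries).
Sum of squares = (-6)^2 + 4^2 + 2^2 + (-1)^2
= 36 + 16 + 4 + 1 = 57
||T||_HS = sqrt(57) = 7.5498

7.5498


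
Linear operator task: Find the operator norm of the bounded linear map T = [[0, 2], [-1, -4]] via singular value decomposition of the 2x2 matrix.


A^T A = [[1, 4], [4, 20]]
trace(A^T A) = 21, det(A^T A) = 4
discriminant = 21^2 - 4*4 = 425
Largest eigenvalue of A^T A = (trace + sqrt(disc))/2 = 20.8078
||T|| = sqrt(20.8078) = 4.5616

4.5616


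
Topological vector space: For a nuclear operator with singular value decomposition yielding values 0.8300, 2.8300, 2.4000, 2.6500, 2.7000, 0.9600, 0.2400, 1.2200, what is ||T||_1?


The nuclear norm is the sum of all singular values.
||T||_1 = 0.8300 + 2.8300 + 2.4000 + 2.6500 + 2.7000 + 0.9600 + 0.2400 + 1.2200
= 13.8300

13.8300


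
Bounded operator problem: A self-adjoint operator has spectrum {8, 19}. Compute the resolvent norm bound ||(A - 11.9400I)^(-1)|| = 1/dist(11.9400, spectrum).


dist(11.9400, {8, 19}) = min(|11.9400 - 8|, |11.9400 - 19|)
= min(3.9400, 7.0600) = 3.9400
Resolvent bound = 1/3.9400 = 0.2538

0.2538


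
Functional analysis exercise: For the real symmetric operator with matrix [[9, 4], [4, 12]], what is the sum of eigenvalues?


For a self-adjoint (symmetric) matrix, the eigenvalues are real.
The sum of eigenvalues equals the trace of the matrix.
trace = 9 + 12 = 21

21


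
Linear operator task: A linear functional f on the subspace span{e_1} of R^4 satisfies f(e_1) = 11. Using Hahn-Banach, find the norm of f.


The norm of f is given by ||f|| = sup_{||x||=1} |f(x)|.
On span{e_1}, ||e_1|| = 1, so ||f|| = |f(e_1)| / ||e_1||
= |11| / 1 = 11.0000

11.0000


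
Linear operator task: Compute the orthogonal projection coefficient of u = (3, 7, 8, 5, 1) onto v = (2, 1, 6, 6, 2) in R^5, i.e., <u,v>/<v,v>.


Computing <u,v> = 3*2 + 7*1 + 8*6 + 5*6 + 1*2 = 93
Computing <v,v> = 2^2 + 1^2 + 6^2 + 6^2 + 2^2 = 81
Projection coefficient = 93/81 = 1.1481

1.1481


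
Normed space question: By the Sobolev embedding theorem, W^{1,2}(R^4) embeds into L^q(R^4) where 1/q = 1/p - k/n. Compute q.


Using the Sobolev embedding formula: 1/q = 1/p - k/n
1/q = 1/2 - 1/4 = 1/4
q = 1/(1/4) = 4

4.0000


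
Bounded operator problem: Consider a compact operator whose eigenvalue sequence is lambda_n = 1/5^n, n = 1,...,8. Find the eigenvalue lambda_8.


The eigenvalue formula gives lambda_8 = 1/5^8
= 1/390625
= 2.5600e-06

2.5600e-06


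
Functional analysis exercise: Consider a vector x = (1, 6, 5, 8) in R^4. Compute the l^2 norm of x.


The l^2 norm = (sum |x_i|^2)^(1/2)
Sum of 2th powers = 1 + 36 + 25 + 64 = 126
||x||_2 = (126)^(1/2) = 11.2250

11.2250


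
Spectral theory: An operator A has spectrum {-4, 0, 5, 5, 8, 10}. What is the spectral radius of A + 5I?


Spectrum of A + 5I = {1, 5, 10, 10, 13, 15}
Spectral radius = max |lambda| over the shifted spectrum
= max(1, 5, 10, 10, 13, 15) = 15

15


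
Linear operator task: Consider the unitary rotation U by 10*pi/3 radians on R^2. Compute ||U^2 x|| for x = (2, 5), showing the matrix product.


U is a rotation by theta = 10*pi/3
U^2 = rotation by 2*theta = 20*pi/3 = 2*pi/3 (mod 2*pi)
cos(2*pi/3) = -0.5000, sin(2*pi/3) = 0.8660
U^2 x = (-0.5000 * 2 - 0.8660 * 5, 0.8660 * 2 + -0.5000 * 5)
= (-5.3301, -0.7679)
||U^2 x|| = sqrt((-5.3301)^2 + (-0.7679)^2) = sqrt(29.0000) = 5.3852

5.3852


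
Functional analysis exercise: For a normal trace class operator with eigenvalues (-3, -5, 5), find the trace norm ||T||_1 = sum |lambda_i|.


For a normal operator, singular values equal |eigenvalues|.
Trace norm = sum |lambda_i| = 3 + 5 + 5
= 13

13


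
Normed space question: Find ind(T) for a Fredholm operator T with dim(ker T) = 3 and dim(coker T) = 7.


The Fredholm index is defined as ind(T) = dim(ker T) - dim(coker T)
= 3 - 7
= -4

-4


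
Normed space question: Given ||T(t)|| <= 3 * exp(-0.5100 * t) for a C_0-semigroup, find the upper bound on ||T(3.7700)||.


||T(3.7700)|| <= 3 * exp(-0.5100 * 3.7700)
= 3 * exp(-1.9227)
= 3 * 0.1462
= 0.4386

0.4386


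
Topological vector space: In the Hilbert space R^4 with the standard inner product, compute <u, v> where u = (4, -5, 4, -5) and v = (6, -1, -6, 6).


Computing the standard inner product <u, v> = sum u_i * v_i
= 4*6 + -5*-1 + 4*-6 + -5*6
= 24 + 5 + -24 + -30
= -25

-25


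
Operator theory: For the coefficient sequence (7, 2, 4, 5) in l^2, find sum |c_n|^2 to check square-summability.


sum |c_n|^2 = 7^2 + 2^2 + 4^2 + 5^2
= 49 + 4 + 16 + 25
= 94

94


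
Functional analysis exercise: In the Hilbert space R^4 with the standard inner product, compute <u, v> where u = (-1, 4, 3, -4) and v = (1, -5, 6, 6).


Computing the standard inner product <u, v> = sum u_i * v_i
= -1*1 + 4*-5 + 3*6 + -4*6
= -1 + -20 + 18 + -24
= -27

-27


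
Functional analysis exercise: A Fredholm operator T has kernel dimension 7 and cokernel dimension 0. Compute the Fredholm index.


The Fredholm index is defined as ind(T) = dim(ker T) - dim(coker T)
= 7 - 0
= 7

7


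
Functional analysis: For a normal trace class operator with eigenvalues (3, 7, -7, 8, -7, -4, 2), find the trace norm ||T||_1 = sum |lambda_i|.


For a normal operator, singular values equal |eigenvalues|.
Trace norm = sum |lambda_i| = 3 + 7 + 7 + 8 + 7 + 4 + 2
= 38

38


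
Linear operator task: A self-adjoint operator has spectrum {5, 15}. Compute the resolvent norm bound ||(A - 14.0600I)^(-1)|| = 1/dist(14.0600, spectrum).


dist(14.0600, {5, 15}) = min(|14.0600 - 5|, |14.0600 - 15|)
= min(9.0600, 0.9400) = 0.9400
Resolvent bound = 1/0.9400 = 1.0638

1.0638


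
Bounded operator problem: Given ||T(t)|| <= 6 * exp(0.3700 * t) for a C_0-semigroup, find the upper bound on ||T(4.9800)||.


||T(4.9800)|| <= 6 * exp(0.3700 * 4.9800)
= 6 * exp(1.8426)
= 6 * 6.3129
= 37.8776

37.8776


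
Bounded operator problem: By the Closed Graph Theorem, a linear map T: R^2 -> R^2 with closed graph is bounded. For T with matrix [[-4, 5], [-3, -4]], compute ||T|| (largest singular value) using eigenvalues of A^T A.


A^T A = [[25, -8], [-8, 41]]
trace(A^T A) = 66, det(A^T A) = 961
discriminant = 66^2 - 4*961 = 512
Largest eigenvalue of A^T A = (trace + sqrt(disc))/2 = 44.3137
||T|| = sqrt(44.3137) = 6.6569

6.6569


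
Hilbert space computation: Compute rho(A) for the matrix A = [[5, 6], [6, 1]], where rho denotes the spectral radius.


For a 2x2 matrix, eigenvalues satisfy lambda^2 - (trace)*lambda + det = 0
trace = 5 + 1 = 6
det = 5*1 - 6*6 = -31
discriminant = 6^2 - 4*(-31) = 160
spectral radius = max |eigenvalue| = 9.3246

9.3246


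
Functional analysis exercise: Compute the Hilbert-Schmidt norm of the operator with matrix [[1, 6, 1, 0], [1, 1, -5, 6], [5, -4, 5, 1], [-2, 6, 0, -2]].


The Hilbert-Schmidt norm is sqrt(sum of squares of all entries).
Sum of squares = 1^2 + 6^2 + 1^2 + 0^2 + 1^2 + 1^2 + (-5)^2 + 6^2 + 5^2 + (-4)^2 + 5^2 + 1^2 + (-2)^2 + 6^2 + 0^2 + (-2)^2
= 1 + 36 + 1 + 0 + 1 + 1 + 25 + 36 + 25 + 16 + 25 + 1 + 4 + 36 + 0 + 4 = 212
||T||_HS = sqrt(212) = 14.5602

14.5602


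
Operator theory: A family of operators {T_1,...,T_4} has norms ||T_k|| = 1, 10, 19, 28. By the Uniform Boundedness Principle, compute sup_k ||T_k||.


By the Uniform Boundedness Principle, the supremum of norms is finite.
sup_k ||T_k|| = max(1, 10, 19, 28) = 28

28


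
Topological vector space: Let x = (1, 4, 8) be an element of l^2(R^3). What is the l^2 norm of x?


The l^2 norm = (sum |x_i|^2)^(1/2)
Sum of 2th powers = 1 + 16 + 64 = 81
||x||_2 = (81)^(1/2) = 9.0000

9.0000


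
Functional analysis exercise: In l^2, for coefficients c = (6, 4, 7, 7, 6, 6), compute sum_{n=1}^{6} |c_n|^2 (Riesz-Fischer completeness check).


sum |c_n|^2 = 6^2 + 4^2 + 7^2 + 7^2 + 6^2 + 6^2
= 36 + 16 + 49 + 49 + 36 + 36
= 222

222


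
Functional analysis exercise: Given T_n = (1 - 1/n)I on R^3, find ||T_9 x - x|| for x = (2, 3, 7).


T_9 x - x = (1 - 1/9)x - x = -x/9
||x|| = sqrt(62) = 7.8740
||T_9 x - x|| = ||x||/9 = 7.8740/9 = 0.8749

0.8749


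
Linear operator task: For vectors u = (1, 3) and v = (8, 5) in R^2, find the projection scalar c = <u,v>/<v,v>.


Computing <u,v> = 1*8 + 3*5 = 23
Computing <v,v> = 8^2 + 5^2 = 89
Projection coefficient = 23/89 = 0.2584

0.2584


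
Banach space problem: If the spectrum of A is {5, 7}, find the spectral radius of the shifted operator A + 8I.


Spectrum of A + 8I = {13, 15}
Spectral radius = max |lambda| over the shifted spectrum
= max(13, 15) = 15

15


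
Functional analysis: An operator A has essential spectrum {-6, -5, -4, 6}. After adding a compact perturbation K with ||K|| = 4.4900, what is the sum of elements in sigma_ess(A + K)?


By Weyl's theorem, the essential spectrum is invariant under compact perturbations.
sigma_ess(A + K) = sigma_ess(A) = {-6, -5, -4, 6}
Sum = -6 + -5 + -4 + 6 = -9

-9
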